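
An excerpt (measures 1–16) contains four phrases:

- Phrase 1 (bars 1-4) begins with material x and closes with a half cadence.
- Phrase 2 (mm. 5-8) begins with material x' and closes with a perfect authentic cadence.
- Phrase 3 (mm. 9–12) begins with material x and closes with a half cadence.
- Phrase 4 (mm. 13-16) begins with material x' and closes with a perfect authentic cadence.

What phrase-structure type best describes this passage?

repeated period

The cadence pattern HC–PAC–HC–PAC is weak–strong twice, and phrases 3–4 restate phrases 1–2: a period heard twice, not a double period (which would end weakly at phrase 2).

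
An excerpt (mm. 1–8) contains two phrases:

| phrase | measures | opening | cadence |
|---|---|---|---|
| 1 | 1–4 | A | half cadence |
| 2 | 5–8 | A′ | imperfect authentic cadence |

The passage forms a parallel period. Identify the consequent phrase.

phrase 2

The phrase ending with the weaker cadence (half cadence) is the antecedent; the one ending more conclusively (imperfect authentic cadence) is the consequent. The consequent is phrase 2.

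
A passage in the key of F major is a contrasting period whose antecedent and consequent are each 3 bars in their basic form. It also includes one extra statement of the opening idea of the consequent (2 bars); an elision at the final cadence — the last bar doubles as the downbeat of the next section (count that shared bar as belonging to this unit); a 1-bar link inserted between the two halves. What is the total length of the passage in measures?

Basic contrasting period: 3 + 3 = 6 bars.
6 (basic form) + 2 (extra statement) + 1 (link) = 9.
The elision shares a bar with the next section but does not change this unit's count.

9 measures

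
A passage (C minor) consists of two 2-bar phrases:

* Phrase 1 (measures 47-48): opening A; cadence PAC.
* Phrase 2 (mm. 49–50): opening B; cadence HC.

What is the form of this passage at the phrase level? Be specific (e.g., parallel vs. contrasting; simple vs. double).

phrase group

The second phrase closes with a half cadence, which is not stronger than the first phrase's perfect authentic cadence; without a weak→strong cadential pair there is no antecedent–consequent relationship, so this is a phrase group rather than a period.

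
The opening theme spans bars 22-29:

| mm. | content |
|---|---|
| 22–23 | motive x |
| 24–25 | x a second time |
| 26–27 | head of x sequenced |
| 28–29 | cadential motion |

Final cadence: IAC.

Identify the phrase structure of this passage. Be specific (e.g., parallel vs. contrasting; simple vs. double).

Basic idea (mm. 22-23) + its repetition (mm. 24-25) form the presentation; fragmentation and cadence (bars 26-29) form the continuation — the 8-bar whole is a sentence.

sentence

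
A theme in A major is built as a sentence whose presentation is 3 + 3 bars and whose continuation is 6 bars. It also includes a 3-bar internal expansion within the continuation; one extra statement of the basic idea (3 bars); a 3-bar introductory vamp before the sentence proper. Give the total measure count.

21 measures

Basic sentence: 3 + 3 + 6 = 12 bars.
12 (basic form) + 3 (internal expansion) + 3 (extra statement) + 3 (introduction) = 21.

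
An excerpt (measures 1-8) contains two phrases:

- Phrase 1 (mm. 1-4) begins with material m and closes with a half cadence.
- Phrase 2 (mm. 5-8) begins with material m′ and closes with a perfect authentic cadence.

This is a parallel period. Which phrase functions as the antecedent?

phrase 1

The phrase ending with the weaker cadence (half cadence) is the antecedent; the one ending more conclusively (perfect authentic cadence) is the consequent. The antecedent is phrase 1.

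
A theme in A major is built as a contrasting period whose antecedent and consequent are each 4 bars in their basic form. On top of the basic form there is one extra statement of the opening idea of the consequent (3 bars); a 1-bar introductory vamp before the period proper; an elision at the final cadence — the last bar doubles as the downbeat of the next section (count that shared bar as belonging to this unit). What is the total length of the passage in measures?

12 measures

Basic contrasting period: 4 + 4 = 8 bars.
8 (basic form) + 3 (extra statement) + 1 (introduction) = 12.
The elision shares a bar with the next section but does not change this unit's count.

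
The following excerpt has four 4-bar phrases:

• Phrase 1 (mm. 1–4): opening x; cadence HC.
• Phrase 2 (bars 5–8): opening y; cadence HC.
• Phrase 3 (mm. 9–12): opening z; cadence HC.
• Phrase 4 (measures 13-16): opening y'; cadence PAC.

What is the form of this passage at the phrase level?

Four phrases in two halves: the first half (bars 1-8) ends with a half cadence, the second (mm. 9-16) with a perfect authentic cadence — a large antecedent–consequent pair, i.e. a double period.
Phrase 3 begins with different material from phrase 1, making it contrasting.

contrasting double period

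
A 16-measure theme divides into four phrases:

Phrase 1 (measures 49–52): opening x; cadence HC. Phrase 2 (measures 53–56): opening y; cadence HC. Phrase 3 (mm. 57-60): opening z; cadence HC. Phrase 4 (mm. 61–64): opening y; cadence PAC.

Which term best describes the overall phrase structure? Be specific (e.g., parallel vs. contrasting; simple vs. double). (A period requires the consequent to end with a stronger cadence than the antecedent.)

Four phrases in two halves: the first half (mm. 49–56) ends with a half cadence, the second (mm. 57-64) with a perfect authentic cadence — a large antecedent–consequent pair, i.e. a double period.
Phrase 3 begins with different material from phrase 1, making it contrasting.

contrasting double period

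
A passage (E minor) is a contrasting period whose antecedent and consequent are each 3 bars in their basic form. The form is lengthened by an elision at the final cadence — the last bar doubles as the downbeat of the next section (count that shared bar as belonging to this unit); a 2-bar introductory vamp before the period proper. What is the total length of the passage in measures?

Basic contrasting period: 3 + 3 = 6 bars.
6 (basic form) + 2 (introduction) = 8.
The elision shares a bar with the next section but does not change this unit's count.

8 measures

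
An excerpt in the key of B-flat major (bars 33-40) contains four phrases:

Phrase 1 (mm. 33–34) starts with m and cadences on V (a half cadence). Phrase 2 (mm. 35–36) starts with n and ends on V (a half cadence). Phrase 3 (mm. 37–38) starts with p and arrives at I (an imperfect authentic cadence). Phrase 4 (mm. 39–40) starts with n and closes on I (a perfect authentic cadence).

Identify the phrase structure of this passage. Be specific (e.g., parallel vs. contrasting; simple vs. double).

contrasting double period

Four phrases in two halves: the first half (mm. 33–36) ends with a half cadence, the second (measures 37-40) with a perfect authentic cadence — a large antecedent–consequent pair, i.e. a double period.
Phrase 3 begins with different material from phrase 1, making it contrasting.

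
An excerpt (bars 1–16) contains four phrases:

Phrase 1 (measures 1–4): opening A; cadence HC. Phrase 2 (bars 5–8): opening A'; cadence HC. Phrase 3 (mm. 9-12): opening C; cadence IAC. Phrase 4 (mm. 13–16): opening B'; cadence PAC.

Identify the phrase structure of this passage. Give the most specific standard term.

Four phrases in two halves: the first half (mm. 1-8) ends with a half cadence, the second (bars 9–16) with a perfect authentic cadence — a large antecedent–consequent pair, i.e. a double period.
Phrase 3 begins with different material from phrase 1, making it contrasting.

contrasting double period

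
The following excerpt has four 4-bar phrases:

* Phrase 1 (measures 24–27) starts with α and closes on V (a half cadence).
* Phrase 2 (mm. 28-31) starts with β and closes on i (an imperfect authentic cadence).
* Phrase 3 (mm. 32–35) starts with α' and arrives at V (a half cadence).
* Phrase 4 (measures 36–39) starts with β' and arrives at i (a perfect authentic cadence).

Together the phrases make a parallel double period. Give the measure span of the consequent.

In a double period the first pair of phrases (ending imperfect authentic cadence) is the large antecedent and the second pair (ending perfect authentic cadence) is the large consequent; the consequent is measures 32–39.

measures 32–39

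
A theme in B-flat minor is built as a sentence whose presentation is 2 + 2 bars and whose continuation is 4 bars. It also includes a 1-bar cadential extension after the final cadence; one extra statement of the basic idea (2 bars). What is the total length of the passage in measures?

Basic sentence: 2 + 2 + 4 = 8 bars.
8 (basic form) + 1 (cadential extension) + 2 (extra statement) = 11.

11 measures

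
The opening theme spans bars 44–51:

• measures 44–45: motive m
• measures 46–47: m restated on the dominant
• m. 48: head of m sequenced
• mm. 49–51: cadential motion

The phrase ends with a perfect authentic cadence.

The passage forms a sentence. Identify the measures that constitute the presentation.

measures 44–47

The presentation of a sentence is the basic idea (bars 44–45) plus its repetition (mm. 46–47); the presentation is therefore bars 44–47.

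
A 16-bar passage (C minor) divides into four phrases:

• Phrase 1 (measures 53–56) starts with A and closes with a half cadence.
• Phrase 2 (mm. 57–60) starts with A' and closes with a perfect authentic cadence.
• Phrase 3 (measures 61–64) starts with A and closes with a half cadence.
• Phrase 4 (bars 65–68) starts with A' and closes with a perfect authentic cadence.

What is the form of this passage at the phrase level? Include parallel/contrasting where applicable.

repeated period

The cadence pattern HC–PAC–HC–PAC is weak–strong twice, and phrases 3–4 restate phrases 1–2: a period heard twice, not a double period (which would end weakly at phrase 2).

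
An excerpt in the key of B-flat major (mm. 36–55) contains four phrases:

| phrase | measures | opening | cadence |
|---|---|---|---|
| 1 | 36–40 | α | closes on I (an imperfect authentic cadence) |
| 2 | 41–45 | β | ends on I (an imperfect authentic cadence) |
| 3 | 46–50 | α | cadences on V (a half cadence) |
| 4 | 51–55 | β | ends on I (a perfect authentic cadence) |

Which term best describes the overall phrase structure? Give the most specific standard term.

parallel double period

Four phrases in two halves: the first half (bars 36–45) ends with an imperfect authentic cadence, the second (mm. 46–55) with a perfect authentic cadence — a large antecedent–consequent pair, i.e. a double period.
Phrase 3 begins with the same material as phrase 1, making it parallel.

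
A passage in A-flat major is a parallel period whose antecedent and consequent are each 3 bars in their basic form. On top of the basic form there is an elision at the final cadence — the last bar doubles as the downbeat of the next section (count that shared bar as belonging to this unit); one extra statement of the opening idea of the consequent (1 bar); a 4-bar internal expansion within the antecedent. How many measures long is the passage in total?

11 measures

Basic parallel period: 3 + 3 = 6 bars.
6 (basic form) + 1 (extra statement) + 4 (internal expansion) = 11.
The elision shares a bar with the next section but does not change this unit's count.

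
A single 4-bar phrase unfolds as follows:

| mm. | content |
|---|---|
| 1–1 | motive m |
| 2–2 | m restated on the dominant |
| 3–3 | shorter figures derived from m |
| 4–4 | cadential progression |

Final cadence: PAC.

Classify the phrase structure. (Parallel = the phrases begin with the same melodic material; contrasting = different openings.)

sentence

Basic idea (m. 1) + its repetition (m. 2) form the presentation; fragmentation and cadence (mm. 3–4) form the continuation — the 4-bar whole is a sentence.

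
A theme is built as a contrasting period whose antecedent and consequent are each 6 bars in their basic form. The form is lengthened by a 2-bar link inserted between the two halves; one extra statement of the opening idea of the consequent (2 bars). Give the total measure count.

Basic contrasting period: 6 + 6 = 12 bars.
12 (basic form) + 2 (link) + 2 (extra statement) = 16.

16 measures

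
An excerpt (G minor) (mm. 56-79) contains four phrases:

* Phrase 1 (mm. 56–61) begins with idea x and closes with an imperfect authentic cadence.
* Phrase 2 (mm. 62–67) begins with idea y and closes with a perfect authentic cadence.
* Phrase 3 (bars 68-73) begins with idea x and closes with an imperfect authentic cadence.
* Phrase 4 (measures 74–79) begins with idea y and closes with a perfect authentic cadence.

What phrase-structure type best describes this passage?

The cadence pattern IAC–PAC–IAC–PAC is weak–strong twice, and phrases 3–4 restate phrases 1–2: a period heard twice, not a double period (which would end weakly at phrase 2).

repeated period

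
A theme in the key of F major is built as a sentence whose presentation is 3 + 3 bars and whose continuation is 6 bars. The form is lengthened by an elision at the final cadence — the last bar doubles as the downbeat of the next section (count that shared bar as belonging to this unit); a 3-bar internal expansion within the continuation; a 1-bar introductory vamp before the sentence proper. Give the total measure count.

16 measures

Basic sentence: 3 + 3 + 6 = 12 bars.
12 (basic form) + 3 (internal expansion) + 1 (introduction) = 16.
The elision shares a bar with the next section but does not change this unit's count.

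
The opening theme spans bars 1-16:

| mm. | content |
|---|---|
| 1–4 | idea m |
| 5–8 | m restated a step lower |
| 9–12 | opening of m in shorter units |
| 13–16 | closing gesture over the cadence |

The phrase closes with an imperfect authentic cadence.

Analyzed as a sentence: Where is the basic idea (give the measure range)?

The presentation of a sentence is the basic idea (mm. 1–4) plus its repetition (mm. 5–8); the basic idea is therefore mm. 1-4.

measures 1–4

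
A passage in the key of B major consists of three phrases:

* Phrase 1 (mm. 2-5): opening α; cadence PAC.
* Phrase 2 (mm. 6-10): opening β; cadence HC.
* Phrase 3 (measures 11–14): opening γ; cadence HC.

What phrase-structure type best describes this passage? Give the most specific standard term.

The final phrase closes with a half cadence, which is not stronger than the preceding half cadence; the 3 phrases lack an overall antecedent–consequent design and so form a phrase group.

phrase group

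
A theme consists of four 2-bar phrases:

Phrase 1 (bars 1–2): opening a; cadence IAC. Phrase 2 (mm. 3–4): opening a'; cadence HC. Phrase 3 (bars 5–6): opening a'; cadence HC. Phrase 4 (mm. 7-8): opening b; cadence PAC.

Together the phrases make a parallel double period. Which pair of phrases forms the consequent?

phrases 3 and 4

In a double period the first pair of phrases (ending half cadence) is the large antecedent and the second pair (ending perfect authentic cadence) is the large consequent; the consequent is phrases 3 and 4.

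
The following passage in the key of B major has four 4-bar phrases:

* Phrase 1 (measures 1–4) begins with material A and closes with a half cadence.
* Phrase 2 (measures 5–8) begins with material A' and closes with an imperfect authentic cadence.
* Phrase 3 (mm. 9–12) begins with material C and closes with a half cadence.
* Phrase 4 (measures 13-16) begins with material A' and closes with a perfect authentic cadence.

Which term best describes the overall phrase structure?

contrasting double period

Four phrases in two halves: the first half (mm. 1–8) ends with an imperfect authentic cadence, the second (mm. 9–16) with a perfect authentic cadence — a large antecedent–consequent pair, i.e. a double period.
Phrase 3 begins with different material from phrase 1, making it contrasting.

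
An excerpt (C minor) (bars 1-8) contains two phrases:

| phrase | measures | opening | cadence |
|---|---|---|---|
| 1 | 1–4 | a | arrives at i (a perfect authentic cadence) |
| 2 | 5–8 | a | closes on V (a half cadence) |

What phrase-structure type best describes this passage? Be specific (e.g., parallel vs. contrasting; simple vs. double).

The second phrase closes with a half cadence, which is not stronger than the first phrase's perfect authentic cadence; without a weak→strong cadential pair there is no antecedent–consequent relationship, so this is a phrase group rather than a period.

phrase group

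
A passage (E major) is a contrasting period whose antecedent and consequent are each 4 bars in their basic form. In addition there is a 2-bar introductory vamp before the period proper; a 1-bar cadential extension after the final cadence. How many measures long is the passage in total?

Basic contrasting period: 4 + 4 = 8 bars.
8 (basic form) + 2 (introduction) + 1 (cadential extension) = 11.

11 measures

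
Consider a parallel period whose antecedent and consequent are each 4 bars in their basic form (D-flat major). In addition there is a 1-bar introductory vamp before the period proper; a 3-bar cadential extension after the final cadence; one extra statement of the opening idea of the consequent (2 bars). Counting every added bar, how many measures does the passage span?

14 measures

Basic parallel period: 4 + 4 = 8 bars.
8 (basic form) + 1 (introduction) + 3 (cadential extension) + 2 (extra statement) = 14.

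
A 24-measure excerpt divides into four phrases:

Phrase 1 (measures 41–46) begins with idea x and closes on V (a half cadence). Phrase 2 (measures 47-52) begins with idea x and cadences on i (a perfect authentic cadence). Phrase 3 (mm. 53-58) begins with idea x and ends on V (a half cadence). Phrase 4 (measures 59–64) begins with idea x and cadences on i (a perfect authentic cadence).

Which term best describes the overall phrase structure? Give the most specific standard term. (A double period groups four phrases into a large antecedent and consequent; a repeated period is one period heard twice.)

repeated period

The cadence pattern HC–PAC–HC–PAC is weak–strong twice, and phrases 3–4 restate phrases 1–2: a period heard twice, not a double period (which would end weakly at phrase 2).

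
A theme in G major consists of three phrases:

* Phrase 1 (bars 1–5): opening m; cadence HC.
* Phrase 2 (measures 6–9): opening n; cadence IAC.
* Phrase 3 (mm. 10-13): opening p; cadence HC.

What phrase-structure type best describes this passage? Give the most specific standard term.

The final phrase closes with a half cadence, which is not stronger than the preceding imperfect authentic cadence; the 3 phrases lack an overall antecedent–consequent design and so form a phrase group.

phrase group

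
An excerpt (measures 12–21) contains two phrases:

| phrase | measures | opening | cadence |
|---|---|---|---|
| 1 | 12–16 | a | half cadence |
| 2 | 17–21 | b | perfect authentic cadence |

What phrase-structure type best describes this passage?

Phrase 1 ends with a half cadence (weaker) and phrase 2 with a perfect authentic cadence (stronger): antecedent + consequent = a period.
The two phrases open with different material (a / b), so the period is contrasting.

contrasting period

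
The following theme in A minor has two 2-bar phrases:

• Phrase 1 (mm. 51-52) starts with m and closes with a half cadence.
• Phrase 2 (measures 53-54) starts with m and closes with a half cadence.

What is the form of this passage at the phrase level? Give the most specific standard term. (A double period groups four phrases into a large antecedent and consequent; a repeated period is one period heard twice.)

repeated phrase

Both phrases have the same opening (m) and the same cadence (half cadence): the second is a restatement, not a consequent, so this is a repeated phrase rather than a period.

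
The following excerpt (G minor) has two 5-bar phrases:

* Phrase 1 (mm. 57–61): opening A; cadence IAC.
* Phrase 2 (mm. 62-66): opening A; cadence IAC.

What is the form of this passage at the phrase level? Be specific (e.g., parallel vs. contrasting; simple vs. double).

Both phrases have the same opening (A) and the same cadence (imperfect authentic cadence): the second is a restatement, not a consequent, so this is a repeated phrase rather than a period.

repeated phrase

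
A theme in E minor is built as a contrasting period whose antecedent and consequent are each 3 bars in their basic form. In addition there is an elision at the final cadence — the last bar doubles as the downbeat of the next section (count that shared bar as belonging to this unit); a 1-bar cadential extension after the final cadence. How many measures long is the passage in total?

Basic contrasting period: 3 + 3 = 6 bars.
6 (basic form) + 1 (cadential extension) = 7.
The elision shares a bar with the next section but does not change this unit's count.

7 measures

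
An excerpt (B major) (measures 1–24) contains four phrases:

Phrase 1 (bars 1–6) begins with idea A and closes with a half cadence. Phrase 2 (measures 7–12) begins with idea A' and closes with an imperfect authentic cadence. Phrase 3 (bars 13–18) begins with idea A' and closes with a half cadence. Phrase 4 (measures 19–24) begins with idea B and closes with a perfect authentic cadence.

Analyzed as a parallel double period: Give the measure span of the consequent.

measures 13–24

In a double period the four phrases pair into a large antecedent (phrases 1–2, ending imperfect authentic cadence) and a large consequent (phrases 3–4, ending perfect authentic cadence). The consequent spans mm. 13–24.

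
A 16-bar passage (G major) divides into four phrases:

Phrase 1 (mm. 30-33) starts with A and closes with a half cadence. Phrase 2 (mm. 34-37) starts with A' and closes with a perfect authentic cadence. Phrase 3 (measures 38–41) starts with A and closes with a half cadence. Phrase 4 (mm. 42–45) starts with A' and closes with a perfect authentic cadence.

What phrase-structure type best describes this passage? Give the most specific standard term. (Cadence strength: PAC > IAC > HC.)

The cadence pattern HC–PAC–HC–PAC is weak–strong twice, and phrases 3–4 restate phrases 1–2: a period heard twice, not a double period (which would end weakly at phrase 2).

repeated period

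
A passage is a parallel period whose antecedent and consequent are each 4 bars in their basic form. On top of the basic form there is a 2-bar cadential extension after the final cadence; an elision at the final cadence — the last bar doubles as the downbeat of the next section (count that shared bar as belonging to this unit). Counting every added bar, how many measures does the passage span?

10 measures

Basic parallel period: 4 + 4 = 8 bars.
8 (basic form) + 2 (cadential extension) = 10.
The elision shares a bar with the next section but does not change this unit's count.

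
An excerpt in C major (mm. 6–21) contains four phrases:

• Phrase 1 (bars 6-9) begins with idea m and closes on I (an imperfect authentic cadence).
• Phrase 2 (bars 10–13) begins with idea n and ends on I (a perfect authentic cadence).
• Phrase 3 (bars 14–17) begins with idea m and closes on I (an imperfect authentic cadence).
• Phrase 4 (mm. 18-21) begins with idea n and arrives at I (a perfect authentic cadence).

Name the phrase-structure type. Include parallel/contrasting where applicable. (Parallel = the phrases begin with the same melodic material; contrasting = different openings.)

The cadence pattern IAC–PAC–IAC–PAC is weak–strong twice, and phrases 3–4 restate phrases 1–2: a period heard twice, not a double period (which would end weakly at phrase 2).

repeated period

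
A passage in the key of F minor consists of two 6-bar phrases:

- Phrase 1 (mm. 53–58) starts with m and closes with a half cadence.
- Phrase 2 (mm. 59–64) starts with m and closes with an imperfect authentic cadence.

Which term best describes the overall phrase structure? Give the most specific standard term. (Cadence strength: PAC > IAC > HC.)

Phrase 1 ends with a half cadence (weaker) and phrase 2 with an imperfect authentic cadence (stronger): antecedent + consequent = a period.
The two phrases open with the same material (m / m), so the period is parallel.

parallel period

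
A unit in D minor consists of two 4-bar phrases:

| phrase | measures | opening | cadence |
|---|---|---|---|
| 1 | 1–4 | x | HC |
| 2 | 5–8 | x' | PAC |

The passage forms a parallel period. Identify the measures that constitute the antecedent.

The antecedent is the phrase ending with the weaker cadence (half cadence, phrase 1) and the consequent the one ending more conclusively (perfect authentic cadence, phrase 2); the antecedent is measures 1–4.

measures 1–4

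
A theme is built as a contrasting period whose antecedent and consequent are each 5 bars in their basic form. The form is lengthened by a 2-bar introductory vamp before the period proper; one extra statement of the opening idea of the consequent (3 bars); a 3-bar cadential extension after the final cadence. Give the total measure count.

18 measures

Basic contrasting period: 5 + 5 = 10 bars.
10 (basic form) + 2 (introduction) + 3 (extra statement) + 3 (cadential extension) = 18.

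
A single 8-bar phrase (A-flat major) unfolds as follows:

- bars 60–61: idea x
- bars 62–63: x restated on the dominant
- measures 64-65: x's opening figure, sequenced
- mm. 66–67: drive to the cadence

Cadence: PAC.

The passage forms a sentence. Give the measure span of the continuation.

measures 64–67

After the presentation (bars 60–63), the continuation covers the fragmentation through the cadence: measures 64–67.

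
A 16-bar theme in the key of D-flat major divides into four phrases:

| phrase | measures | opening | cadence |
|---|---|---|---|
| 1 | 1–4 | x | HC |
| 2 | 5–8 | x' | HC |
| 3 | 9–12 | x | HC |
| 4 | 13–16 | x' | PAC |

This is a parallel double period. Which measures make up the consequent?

In a double period the first pair of phrases (ending half cadence) is the large antecedent and the second pair (ending perfect authentic cadence) is the large consequent; the consequent is measures 9–16.

measures 9–16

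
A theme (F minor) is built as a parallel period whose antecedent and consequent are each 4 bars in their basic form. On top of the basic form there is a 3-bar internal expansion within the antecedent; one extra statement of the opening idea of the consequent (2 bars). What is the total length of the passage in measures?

Basic parallel period: 4 + 4 = 8 bars.
8 (basic form) + 3 (internal expansion) + 2 (extra statement) = 13.

13 measures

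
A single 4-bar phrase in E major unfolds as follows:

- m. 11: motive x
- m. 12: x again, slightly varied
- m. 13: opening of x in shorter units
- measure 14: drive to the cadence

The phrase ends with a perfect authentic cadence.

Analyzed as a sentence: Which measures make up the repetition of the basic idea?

measures 12–12

The presentation of a sentence is the basic idea (bar 11) plus its repetition (bar 12); the repetition of the basic idea is therefore m. 12.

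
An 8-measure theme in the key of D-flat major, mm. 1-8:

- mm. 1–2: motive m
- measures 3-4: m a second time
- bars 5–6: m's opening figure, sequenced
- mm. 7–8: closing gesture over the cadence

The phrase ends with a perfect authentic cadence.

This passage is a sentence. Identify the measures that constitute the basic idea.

The presentation of a sentence is the basic idea (measures 1–2) plus its repetition (bars 3–4); the basic idea is therefore mm. 1–2.

measures 1–2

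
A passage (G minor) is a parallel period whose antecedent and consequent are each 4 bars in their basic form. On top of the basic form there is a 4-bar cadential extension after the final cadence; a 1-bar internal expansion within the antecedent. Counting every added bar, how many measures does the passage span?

Basic parallel period: 4 + 4 = 8 bars.
8 (basic form) + 4 (cadential extension) + 1 (internal expansion) = 13.

13 measures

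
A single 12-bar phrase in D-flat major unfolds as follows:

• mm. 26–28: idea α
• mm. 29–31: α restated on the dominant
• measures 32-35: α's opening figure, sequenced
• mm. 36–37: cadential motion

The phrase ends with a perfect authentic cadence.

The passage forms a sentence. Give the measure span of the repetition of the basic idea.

The presentation of a sentence is the basic idea (bars 26-28) plus its repetition (measures 29-31); the repetition of the basic idea is therefore measures 29-31.

measures 29–31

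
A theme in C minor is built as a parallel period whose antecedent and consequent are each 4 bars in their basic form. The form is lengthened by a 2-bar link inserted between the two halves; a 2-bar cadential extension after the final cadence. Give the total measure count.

Basic parallel period: 4 + 4 = 8 bars.
8 (basic form) + 2 (link) + 2 (cadential extension) = 12.

12 measures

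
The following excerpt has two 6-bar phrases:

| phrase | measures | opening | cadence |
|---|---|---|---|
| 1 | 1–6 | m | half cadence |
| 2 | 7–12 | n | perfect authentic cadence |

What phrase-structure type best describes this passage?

contrasting period

Phrase 1 ends with a half cadence (weaker) and phrase 2 with a perfect authentic cadence (stronger): antecedent + consequent = a period.
The two phrases open with different material (m / n), so the period is contrasting.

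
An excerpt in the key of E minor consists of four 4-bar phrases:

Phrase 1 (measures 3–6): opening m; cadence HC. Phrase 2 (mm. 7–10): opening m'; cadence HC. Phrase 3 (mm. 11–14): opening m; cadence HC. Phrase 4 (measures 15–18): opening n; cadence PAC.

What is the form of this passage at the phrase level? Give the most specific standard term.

parallel double period

Four phrases in two halves: the first half (mm. 3–10) ends with a half cadence, the second (mm. 11-18) with a perfect authentic cadence — a large antecedent–consequent pair, i.e. a double period.
Phrase 3 begins with the same material as phrase 1, making it parallel.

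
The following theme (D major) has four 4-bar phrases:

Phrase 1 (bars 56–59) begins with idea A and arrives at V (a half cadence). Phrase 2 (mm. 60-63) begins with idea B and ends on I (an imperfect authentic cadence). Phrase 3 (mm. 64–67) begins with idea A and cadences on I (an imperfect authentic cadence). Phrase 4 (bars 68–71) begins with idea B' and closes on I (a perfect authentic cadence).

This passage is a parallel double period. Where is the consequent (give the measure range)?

measures 64–71

In a double period the four phrases pair into a large antecedent (phrases 1–2, ending imperfect authentic cadence) and a large consequent (phrases 3–4, ending perfect authentic cadence). The consequent spans bars 64-71.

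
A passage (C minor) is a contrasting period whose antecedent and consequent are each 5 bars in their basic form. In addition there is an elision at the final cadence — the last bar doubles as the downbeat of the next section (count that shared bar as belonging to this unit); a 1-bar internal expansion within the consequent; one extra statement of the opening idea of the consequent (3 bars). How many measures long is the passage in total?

14 measures

Basic contrasting period: 5 + 5 = 10 bars.
10 (basic form) + 1 (internal expansion) + 3 (extra statement) = 14.
The elision shares a bar with the next section but does not change this unit's count.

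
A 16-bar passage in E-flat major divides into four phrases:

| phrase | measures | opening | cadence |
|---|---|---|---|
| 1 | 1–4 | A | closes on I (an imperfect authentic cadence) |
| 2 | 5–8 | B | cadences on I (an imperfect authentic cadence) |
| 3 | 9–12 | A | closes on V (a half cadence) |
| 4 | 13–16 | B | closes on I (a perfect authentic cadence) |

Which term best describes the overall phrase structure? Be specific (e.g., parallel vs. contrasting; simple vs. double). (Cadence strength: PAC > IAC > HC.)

Four phrases in two halves: the first half (mm. 1–8) ends with an imperfect authentic cadence, the second (mm. 9-16) with a perfect authentic cadence — a large antecedent–consequent pair, i.e. a double period.
Phrase 3 begins with the same material as phrase 1, making it parallel.

parallel double period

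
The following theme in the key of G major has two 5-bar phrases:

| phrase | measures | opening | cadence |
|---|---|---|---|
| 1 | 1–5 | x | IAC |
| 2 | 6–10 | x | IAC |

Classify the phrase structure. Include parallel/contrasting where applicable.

Both phrases have the same opening (x) and the same cadence (imperfect authentic cadence): the second is a restatement, not a consequent, so this is a repeated phrase rather than a period.

repeated phrase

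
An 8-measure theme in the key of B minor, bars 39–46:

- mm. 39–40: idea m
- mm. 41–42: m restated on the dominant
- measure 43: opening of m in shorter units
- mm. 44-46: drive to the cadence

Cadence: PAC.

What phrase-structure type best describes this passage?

sentence

Basic idea (bars 39-40) + its repetition (mm. 41-42) form the presentation; fragmentation and cadence (bars 43–46) form the continuation — the 8-bar whole is a sentence.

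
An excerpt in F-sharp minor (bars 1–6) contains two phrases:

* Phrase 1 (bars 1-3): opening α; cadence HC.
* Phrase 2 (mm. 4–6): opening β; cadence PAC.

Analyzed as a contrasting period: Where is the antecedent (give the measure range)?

measures 1–3

The antecedent is the phrase ending with the weaker cadence (half cadence, phrase 1) and the consequent the one ending more conclusively (perfect authentic cadence, phrase 2); the antecedent is bars 1–3.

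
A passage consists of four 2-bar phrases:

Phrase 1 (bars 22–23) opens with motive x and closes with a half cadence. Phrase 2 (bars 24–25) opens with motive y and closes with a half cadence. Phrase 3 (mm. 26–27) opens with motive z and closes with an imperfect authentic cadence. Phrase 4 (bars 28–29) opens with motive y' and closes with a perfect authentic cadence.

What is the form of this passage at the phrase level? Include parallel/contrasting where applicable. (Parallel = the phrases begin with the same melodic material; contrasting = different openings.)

contrasting double period

Four phrases in two halves: the first half (mm. 22–25) ends with a half cadence, the second (mm. 26–29) with a perfect authentic cadence — a large antecedent–consequent pair, i.e. a double period.
Phrase 3 begins with different material from phrase 1, making it contrasting.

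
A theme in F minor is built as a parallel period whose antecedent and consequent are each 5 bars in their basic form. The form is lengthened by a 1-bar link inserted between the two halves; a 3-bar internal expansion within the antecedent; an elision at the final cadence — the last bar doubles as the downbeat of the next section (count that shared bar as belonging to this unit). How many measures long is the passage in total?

Basic parallel period: 5 + 5 = 10 bars.
10 (basic form) + 1 (link) + 3 (internal expansion) = 14.
The elision shares a bar with the next section but does not change this unit's count.

14 measures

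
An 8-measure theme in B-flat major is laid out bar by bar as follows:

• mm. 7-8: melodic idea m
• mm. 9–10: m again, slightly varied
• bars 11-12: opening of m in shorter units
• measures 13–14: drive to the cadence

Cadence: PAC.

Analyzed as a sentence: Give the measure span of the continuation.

After the presentation (bars 7–10), the continuation covers the fragmentation through the cadence: bars 11–14.

measures 11–14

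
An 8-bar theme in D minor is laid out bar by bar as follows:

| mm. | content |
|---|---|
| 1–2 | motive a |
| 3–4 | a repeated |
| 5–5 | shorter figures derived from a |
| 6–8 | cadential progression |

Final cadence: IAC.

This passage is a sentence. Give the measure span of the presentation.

The presentation of a sentence is the basic idea (bars 1–2) plus its repetition (mm. 3–4); the presentation is therefore bars 1–4.

measures 1–4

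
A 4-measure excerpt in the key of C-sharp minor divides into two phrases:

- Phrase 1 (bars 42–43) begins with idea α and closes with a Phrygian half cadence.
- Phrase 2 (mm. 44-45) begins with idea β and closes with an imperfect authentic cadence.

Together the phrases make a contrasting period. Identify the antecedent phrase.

The phrase ending with the weaker cadence (Phrygian half cadence) is the antecedent; the one ending more conclusively (imperfect authentic cadence) is the consequent. The antecedent is phrase 1.

phrase 1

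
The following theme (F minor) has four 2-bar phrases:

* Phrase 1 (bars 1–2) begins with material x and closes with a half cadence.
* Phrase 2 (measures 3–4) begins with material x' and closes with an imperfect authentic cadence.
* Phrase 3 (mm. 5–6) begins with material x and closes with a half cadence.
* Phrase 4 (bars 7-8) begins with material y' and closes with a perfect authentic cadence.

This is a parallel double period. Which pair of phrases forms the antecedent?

phrases 1 and 2

In a double period the first pair of phrases (ending imperfect authentic cadence) is the large antecedent and the second pair (ending perfect authentic cadence) is the large consequent; the antecedent is phrases 1 and 2.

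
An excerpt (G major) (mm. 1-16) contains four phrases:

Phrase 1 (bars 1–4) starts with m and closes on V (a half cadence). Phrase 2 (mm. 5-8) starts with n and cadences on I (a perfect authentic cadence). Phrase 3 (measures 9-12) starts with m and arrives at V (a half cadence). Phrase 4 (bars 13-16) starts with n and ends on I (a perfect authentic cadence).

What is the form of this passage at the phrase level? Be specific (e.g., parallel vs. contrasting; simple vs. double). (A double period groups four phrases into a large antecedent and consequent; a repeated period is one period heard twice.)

repeated period

The cadence pattern HC–PAC–HC–PAC is weak–strong twice, and phrases 3–4 restate phrases 1–2: a period heard twice, not a double period (which would end weakly at phrase 2).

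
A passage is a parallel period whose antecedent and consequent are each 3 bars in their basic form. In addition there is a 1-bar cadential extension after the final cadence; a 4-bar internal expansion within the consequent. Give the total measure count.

11 measures

Basic parallel period: 3 + 3 = 6 bars.
6 (basic form) + 1 (cadential extension) + 4 (internal expansion) = 11.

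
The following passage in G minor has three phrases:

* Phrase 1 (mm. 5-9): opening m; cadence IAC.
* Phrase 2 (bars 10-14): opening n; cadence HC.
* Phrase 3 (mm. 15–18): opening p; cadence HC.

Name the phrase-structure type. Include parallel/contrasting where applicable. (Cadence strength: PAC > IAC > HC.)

phrase group

The final phrase closes with a half cadence, which is not stronger than the preceding half cadence; the 3 phrases lack an overall antecedent–consequent design and so form a phrase group.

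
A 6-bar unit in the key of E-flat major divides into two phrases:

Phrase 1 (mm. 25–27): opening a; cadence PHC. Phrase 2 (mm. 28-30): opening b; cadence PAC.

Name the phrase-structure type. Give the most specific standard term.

Phrase 1 ends with a Phrygian half cadence (weaker) and phrase 2 with a perfect authentic cadence (stronger): antecedent + consequent = a period.
The two phrases open with different material (a / b), so the period is contrasting.

contrasting period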